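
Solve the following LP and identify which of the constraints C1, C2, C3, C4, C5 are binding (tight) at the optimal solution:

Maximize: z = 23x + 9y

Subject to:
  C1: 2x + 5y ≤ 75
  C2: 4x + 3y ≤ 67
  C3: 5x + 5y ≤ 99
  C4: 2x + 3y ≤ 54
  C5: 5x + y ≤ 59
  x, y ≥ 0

At x = 10, y = 9, compute slack b - a·x for each constraint:
  C1: 75 − 65 = 10  (slack)
  C2: 67 − 67 = 0  (binding)
  C3: 99 − 95 = 4  (slack)
  C4: 54 − 47 = 7  (slack)
  C5: 59 − 59 = 0  (binding)

Optimal: x = 10, y = 9
Binding: C2, C5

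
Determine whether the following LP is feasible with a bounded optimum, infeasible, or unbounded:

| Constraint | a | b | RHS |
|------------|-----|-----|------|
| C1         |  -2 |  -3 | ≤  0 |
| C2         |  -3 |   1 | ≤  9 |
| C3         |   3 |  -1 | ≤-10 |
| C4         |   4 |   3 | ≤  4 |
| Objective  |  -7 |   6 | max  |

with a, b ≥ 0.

Infeasible (no feasible solution exists)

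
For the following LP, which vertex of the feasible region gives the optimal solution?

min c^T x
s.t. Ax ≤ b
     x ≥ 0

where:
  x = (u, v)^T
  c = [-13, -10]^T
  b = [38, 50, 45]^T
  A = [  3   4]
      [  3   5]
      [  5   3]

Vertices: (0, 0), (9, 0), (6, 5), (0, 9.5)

Evaluate the objective at each vertex of the feasible region:
  z(0, 0) = 0
  z(9, 0) = -117
  z(6, 5) = -128  ←
  z(0, 9.5) = -95
The minimum is at u = 6, v = 5.

(6, 5)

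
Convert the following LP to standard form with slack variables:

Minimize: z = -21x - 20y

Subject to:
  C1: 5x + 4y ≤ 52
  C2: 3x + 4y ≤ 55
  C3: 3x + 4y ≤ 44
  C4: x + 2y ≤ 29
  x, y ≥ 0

min z = -21x - 20y

s.t.
  5x + 4y + s1 = 52
  3x + 4y + s2 = 55
  3x + 4y + s3 = 44
  x + 2y + s4 = 29
  x, y, s1, s2, s3, s4 ≥ 0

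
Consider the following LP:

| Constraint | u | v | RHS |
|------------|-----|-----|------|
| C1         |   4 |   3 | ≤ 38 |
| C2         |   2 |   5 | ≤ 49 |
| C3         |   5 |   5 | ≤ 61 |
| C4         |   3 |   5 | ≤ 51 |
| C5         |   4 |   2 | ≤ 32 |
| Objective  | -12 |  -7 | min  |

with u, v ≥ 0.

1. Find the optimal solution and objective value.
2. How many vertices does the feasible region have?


1. u = 5, v = 6, z = -102
2. 6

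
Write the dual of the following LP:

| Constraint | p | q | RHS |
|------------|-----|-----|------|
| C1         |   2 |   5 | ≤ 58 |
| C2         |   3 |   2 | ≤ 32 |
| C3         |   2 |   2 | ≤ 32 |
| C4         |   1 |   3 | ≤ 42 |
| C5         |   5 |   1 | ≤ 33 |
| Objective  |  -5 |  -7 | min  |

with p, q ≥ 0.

Primal min cᵀx s.t. Ax ≤ b, x ≥ 0  →  Dual max −bᵀy s.t. Aᵀy ≥ −c, y ≥ 0.

Maximize: z = -58y1 - 32y2 - 32y3 - 42y4 - 33y5

Subject to:
  2y1 + 3y2 + 2y3 + y4 + 5y5 ≥ 5
  5y1 + 2y2 + 2y3 + 3y4 + y5 ≥ 7
  y1, y2, y3, y4, y5 ≥ 0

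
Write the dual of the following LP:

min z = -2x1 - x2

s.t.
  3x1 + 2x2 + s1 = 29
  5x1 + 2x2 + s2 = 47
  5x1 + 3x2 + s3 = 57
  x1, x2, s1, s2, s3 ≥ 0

Primal min cᵀx s.t. Ax ≤ b, x ≥ 0  →  Dual max −bᵀy s.t. Aᵀy ≥ −c, y ≥ 0.

Maximize: z = -29y1 - 47y2 - 57y3

Subject to:
  3y1 + 5y2 + 5y3 ≥ 2
  2y1 + 2y2 + 3y3 ≥ 1
  y1, y2, y3 ≥ 0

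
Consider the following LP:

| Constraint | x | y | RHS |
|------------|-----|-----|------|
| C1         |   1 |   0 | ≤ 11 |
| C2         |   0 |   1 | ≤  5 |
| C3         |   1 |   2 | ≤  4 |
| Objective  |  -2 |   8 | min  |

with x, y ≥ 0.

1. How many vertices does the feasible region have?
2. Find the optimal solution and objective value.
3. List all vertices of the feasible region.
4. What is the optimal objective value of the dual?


1. 3
2. x = 4, y = 0, z = -8
3. (0, 0), (4, 0), (0, 2)
4. -8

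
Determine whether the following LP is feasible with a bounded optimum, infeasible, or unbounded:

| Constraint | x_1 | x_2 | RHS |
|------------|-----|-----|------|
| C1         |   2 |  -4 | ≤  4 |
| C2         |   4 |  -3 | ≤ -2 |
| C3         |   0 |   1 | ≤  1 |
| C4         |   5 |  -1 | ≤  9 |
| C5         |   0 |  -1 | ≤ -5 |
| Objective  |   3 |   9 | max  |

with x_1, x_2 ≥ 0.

Infeasible (no feasible solution exists)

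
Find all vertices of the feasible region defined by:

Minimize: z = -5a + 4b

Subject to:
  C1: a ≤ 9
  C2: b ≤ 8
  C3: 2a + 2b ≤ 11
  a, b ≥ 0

(0, 0), (5.5, 0), (0, 5.5)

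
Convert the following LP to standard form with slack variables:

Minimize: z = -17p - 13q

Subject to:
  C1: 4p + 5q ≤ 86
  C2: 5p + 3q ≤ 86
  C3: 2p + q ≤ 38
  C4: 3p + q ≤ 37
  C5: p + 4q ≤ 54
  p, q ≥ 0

min z = -17p - 13q

s.t.
  4p + 5q + s1 = 86
  5p + 3q + s2 = 86
  2p + q + s3 = 38
  3p + q + s4 = 37
  p + 4q + s5 = 54
  p, q, s1, s2, s3, s4, s5 ≥ 0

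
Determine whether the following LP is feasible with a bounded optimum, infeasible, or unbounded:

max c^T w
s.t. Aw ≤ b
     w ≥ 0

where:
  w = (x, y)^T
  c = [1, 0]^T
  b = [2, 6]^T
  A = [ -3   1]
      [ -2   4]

Unbounded (objective can increase without bound)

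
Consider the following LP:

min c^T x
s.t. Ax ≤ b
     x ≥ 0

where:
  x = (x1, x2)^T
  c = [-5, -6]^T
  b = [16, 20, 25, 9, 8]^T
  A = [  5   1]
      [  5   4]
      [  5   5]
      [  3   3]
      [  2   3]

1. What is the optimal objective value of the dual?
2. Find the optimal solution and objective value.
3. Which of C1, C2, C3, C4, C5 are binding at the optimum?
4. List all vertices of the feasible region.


1. -17
2. x1 = 1, x2 = 2, z = -17
3. C4, C5
4. (0, 0), (3, 0), (1, 2), (0, 2.667)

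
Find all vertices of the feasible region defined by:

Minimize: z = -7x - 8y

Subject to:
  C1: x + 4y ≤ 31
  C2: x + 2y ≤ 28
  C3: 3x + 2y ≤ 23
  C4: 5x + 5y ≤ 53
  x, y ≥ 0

(0, 0), (7.667, 0), (3, 7), (0, 7.75)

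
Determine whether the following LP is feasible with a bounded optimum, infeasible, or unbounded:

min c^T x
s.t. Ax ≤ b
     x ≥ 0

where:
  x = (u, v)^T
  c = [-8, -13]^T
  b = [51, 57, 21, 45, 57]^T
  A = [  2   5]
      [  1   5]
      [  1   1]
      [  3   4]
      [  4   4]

Feasible with a bounded optimal solution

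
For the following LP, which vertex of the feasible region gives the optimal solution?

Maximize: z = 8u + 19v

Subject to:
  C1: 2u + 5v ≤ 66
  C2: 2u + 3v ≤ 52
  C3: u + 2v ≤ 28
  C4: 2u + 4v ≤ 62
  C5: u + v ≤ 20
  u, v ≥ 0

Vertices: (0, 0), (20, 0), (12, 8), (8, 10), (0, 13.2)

Evaluate the objective at each vertex of the feasible region:
  z(0, 0) = 0
  z(20, 0) = 160
  z(12, 8) = 248
  z(8, 10) = 254  ←
  z(0, 13.2) = 250.8
The maximum is at u = 8, v = 10.

(8, 10)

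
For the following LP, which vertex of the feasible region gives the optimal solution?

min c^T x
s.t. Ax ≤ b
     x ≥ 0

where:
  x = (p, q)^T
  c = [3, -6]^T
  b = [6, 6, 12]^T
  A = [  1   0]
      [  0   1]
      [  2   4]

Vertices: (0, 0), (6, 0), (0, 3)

Evaluate the objective at each vertex of the feasible region:
  z(0, 0) = 0
  z(6, 0) = 18
  z(0, 3) = -18  ←
The minimum is at p = 0, q = 3.

(0, 3)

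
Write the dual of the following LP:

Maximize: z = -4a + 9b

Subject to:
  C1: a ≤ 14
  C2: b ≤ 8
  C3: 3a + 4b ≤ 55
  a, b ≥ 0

Primal max cᵀx s.t. Ax ≤ b, x ≥ 0  →  Dual min bᵀy s.t. Aᵀy ≥ c, y ≥ 0.

Minimize: z = 14y1 + 8y2 + 55y3

Subject to:
  y1 + 3y3 ≥ -4
  y2 + 4y3 ≥ 9
  y1, y2, y3 ≥ 0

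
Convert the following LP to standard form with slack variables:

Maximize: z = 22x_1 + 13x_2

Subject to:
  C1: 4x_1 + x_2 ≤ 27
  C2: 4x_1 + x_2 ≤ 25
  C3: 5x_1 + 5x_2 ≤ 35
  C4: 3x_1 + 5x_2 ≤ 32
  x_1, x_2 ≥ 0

max z = 22x_1 + 13x_2

s.t.
  4x_1 + x_2 + s1 = 27
  4x_1 + x_2 + s2 = 25
  5x_1 + 5x_2 + s3 = 35
  3x_1 + 5x_2 + s4 = 32
  x_1, x_2, s1, s2, s3, s4 ≥ 0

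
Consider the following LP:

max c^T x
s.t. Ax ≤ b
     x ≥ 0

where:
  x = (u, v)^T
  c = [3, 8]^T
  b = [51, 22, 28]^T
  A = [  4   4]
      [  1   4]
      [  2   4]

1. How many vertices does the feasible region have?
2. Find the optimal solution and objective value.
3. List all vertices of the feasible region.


1. 5
2. u = 6, v = 4, z = 50
3. (0, 0), (12.75, 0), (11.5, 1.25), (6, 4), (0, 5.5)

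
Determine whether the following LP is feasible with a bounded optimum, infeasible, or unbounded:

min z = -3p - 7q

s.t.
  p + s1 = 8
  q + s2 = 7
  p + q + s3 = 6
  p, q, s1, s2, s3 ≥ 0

Feasible with a bounded optimal solution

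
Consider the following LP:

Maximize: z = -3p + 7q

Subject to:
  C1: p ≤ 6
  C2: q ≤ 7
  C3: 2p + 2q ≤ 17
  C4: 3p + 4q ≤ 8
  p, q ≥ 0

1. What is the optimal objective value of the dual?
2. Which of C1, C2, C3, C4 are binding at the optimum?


1. 14
2. C4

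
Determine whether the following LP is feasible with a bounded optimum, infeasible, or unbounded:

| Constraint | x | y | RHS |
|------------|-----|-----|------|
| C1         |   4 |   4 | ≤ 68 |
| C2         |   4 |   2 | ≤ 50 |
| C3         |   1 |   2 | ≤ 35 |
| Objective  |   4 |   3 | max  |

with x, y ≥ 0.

Feasible with a bounded optimal solution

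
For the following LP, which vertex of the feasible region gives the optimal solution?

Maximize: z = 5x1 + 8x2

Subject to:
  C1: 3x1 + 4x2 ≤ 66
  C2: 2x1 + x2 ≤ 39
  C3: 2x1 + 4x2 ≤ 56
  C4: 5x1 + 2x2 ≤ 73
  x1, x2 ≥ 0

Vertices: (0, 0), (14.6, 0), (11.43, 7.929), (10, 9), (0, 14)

Evaluate the objective at each vertex of the feasible region:
  z(0, 0) = 0
  z(14.6, 0) = 73
  z(11.43, 7.929) = 120.6
  z(10, 9) = 122  ←
  z(0, 14) = 112
The maximum is at x1 = 10, x2 = 9.

(10, 9)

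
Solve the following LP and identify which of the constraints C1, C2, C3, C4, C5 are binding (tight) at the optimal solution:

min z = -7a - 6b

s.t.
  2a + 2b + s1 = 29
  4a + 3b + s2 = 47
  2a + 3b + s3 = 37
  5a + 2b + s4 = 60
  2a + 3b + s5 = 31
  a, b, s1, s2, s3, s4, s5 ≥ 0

At a = 8, b = 5, compute slack b - a·x for each constraint:
  C1: 29 − 26 = 3  (slack)
  C2: 47 − 47 = 0  (binding)
  C3: 37 − 31 = 6  (slack)
  C4: 60 − 50 = 10  (slack)
  C5: 31 − 31 = 0  (binding)

Optimal: a = 8, b = 5
Binding: C2, C5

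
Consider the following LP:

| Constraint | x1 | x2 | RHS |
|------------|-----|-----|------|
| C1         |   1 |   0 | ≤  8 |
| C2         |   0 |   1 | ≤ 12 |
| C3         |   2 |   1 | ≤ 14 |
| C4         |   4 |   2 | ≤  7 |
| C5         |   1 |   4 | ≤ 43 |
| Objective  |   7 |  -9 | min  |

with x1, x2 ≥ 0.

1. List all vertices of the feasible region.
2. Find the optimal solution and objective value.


1. (0, 0), (1.75, 0), (0, 3.5)
2. x1 = 0, x2 = 3.5, z = -31.5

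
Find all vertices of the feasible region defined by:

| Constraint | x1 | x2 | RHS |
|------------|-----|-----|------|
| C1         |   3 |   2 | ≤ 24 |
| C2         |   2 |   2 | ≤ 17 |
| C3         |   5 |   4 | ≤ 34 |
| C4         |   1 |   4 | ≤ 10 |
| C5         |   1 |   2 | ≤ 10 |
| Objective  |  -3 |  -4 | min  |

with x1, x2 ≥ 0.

(0, 0), (6.8, 0), (6, 1), (0, 2.5)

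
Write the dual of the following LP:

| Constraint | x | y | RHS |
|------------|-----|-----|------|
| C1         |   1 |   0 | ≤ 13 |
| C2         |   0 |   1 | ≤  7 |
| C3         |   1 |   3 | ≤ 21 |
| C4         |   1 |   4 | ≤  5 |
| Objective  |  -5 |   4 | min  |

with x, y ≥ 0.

Primal min cᵀx s.t. Ax ≤ b, x ≥ 0  →  Dual max −bᵀy s.t. Aᵀy ≥ −c, y ≥ 0.

Maximize: z = -13y1 - 7y2 - 21y3 - 5y4

Subject to:
  y1 + y3 + y4 ≥ 5
  y2 + 3y3 + 4y4 ≥ -4
  y1, y2, y3, y4 ≥ 0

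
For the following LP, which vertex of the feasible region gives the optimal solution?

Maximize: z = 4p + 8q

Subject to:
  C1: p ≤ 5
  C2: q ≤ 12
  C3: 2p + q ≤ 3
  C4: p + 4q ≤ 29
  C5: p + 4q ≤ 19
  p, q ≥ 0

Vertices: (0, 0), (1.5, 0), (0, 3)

Evaluate the objective at each vertex of the feasible region:
  z(0, 0) = 0
  z(1.5, 0) = 6
  z(0, 3) = 24  ←
The maximum is at p = 0, q = 3.

(0, 3)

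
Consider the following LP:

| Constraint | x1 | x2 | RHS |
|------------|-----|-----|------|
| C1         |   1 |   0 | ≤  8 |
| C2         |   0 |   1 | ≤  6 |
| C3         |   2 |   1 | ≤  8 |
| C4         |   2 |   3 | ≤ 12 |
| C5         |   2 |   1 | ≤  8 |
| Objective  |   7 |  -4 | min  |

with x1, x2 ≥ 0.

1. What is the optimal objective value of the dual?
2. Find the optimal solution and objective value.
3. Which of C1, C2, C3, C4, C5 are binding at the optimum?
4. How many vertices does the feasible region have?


1. -16
2. x1 = 0, x2 = 4, z = -16
3. C4
4. 4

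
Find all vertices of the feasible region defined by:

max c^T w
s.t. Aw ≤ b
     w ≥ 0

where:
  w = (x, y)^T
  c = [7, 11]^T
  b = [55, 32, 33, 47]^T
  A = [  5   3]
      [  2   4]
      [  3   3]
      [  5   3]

(0, 0), (9.4, 0), (7, 4), (6, 5), (0, 8)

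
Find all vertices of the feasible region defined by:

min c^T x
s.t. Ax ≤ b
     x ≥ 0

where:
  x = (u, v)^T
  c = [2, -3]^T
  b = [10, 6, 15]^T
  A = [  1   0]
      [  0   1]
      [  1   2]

(0, 0), (10, 0), (10, 2.5), (3, 6), (0, 6)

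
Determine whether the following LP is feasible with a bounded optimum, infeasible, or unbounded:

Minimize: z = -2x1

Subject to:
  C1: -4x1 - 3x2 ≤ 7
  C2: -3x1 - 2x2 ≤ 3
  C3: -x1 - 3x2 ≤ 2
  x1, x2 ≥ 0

Unbounded (objective can decrease without bound)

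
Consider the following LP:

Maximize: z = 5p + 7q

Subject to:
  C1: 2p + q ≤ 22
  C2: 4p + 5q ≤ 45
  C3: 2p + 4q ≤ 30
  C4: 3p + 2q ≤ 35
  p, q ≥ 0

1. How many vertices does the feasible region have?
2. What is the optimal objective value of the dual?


1. 5
2. 60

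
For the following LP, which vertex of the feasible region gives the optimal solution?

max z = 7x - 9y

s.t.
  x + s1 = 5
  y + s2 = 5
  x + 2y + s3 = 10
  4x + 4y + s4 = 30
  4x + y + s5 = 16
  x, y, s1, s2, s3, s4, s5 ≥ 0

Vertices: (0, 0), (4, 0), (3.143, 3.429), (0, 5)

Evaluate the objective at each vertex of the feasible region:
  z(0, 0) = 0
  z(4, 0) = 28  ←
  z(3.143, 3.429) = -8.857
  z(0, 5) = -45
The maximum is at x = 4, y = 0.

(4, 0)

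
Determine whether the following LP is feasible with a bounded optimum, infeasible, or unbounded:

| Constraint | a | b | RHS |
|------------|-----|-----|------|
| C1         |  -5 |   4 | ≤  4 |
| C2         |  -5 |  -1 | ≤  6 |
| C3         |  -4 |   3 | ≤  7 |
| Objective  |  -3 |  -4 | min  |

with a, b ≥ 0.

Unbounded (objective can decrease without bound)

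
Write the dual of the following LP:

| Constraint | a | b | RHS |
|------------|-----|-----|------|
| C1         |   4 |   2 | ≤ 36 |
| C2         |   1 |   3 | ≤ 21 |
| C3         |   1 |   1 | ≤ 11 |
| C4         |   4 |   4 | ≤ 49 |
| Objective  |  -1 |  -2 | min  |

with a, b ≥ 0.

Primal min cᵀx s.t. Ax ≤ b, x ≥ 0  →  Dual max −bᵀy s.t. Aᵀy ≥ −c, y ≥ 0.

Maximize: z = -36y1 - 21y2 - 11y3 - 49y4

Subject to:
  4y1 + y2 + y3 + 4y4 ≥ 1
  2y1 + 3y2 + y3 + 4y4 ≥ 2
  y1, y2, y3, y4 ≥ 0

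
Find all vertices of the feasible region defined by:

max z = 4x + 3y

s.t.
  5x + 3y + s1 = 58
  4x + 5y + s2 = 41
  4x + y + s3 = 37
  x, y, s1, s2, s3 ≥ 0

(0, 0), (9.25, 0), (9, 1), (0, 8.2)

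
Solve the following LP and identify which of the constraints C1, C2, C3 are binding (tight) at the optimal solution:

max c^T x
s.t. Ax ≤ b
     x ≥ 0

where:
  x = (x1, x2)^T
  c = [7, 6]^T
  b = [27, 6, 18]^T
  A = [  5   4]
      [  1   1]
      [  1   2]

At x1 = 3, x2 = 3, compute slack b - a·x for each constraint:
  C1: 27 − 27 = 0  (binding)
  C2: 6 − 6 = 0  (binding)
  C3: 18 − 9 = 9  (slack)

Optimal: x1 = 3, x2 = 3
Binding: C1, C2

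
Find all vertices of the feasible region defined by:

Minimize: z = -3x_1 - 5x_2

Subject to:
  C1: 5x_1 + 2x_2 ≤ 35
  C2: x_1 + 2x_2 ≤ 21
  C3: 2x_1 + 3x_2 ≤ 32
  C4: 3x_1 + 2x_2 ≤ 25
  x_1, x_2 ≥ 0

(0, 0), (7, 0), (5, 5), (2.2, 9.2), (1, 10), (0, 10.5)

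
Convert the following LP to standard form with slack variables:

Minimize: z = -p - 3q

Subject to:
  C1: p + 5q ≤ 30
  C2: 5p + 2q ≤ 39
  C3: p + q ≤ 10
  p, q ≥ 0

min z = -p - 3q

s.t.
  p + 5q + s1 = 30
  5p + 2q + s2 = 39
  p + q + s3 = 10
  p, q, s1, s2, s3 ≥ 0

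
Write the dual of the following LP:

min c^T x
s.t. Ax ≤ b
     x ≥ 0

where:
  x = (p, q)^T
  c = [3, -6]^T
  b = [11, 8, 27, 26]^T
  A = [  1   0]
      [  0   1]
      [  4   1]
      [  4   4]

Primal min cᵀx s.t. Ax ≤ b, x ≥ 0  →  Dual max −bᵀy s.t. Aᵀy ≥ −c, y ≥ 0.

Maximize: z = -11y1 - 8y2 - 27y3 - 26y4

Subject to:
  y1 + 4y3 + 4y4 ≥ -3
  y2 + y3 + 4y4 ≥ 6
  y1, y2, y3, y4 ≥ 0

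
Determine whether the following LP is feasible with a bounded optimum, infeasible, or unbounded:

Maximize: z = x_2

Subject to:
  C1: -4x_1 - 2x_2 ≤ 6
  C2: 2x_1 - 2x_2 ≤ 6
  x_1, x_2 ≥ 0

Unbounded (objective can increase without bound)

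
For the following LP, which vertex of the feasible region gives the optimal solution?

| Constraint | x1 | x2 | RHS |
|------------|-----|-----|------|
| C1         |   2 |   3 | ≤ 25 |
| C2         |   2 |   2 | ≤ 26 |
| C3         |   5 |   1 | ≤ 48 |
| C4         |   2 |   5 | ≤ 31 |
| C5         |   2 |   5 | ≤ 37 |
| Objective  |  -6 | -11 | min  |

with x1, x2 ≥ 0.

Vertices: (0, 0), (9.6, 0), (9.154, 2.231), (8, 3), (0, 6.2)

Evaluate the objective at each vertex of the feasible region:
  z(0, 0) = 0
  z(9.6, 0) = -57.6
  z(9.154, 2.231) = -79.46
  z(8, 3) = -81  ←
  z(0, 6.2) = -68.2
The minimum is at x1 = 8, x2 = 3.

(8, 3)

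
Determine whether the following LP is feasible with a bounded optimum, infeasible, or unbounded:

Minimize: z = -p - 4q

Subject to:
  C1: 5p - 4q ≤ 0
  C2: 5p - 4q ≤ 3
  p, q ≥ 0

Unbounded (objective can decrease without bound)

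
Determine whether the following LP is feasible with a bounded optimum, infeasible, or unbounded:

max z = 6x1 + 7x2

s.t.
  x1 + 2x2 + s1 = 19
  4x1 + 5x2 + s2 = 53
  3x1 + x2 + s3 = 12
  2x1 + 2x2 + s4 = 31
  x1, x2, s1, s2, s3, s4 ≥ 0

Feasible with a bounded optimal solution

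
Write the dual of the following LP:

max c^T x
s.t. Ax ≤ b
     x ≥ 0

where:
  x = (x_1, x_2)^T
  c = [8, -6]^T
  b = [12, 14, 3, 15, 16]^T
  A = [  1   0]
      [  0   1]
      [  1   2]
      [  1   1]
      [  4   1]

Primal max cᵀx s.t. Ax ≤ b, x ≥ 0  →  Dual min bᵀy s.t. Aᵀy ≥ c, y ≥ 0.

Minimize: z = 12y1 + 14y2 + 3y3 + 15y4 + 16y5

Subject to:
  y1 + y3 + y4 + 4y5 ≥ 8
  y2 + 2y3 + y4 + y5 ≥ -6
  y1, y2, y3, y4, y5 ≥ 0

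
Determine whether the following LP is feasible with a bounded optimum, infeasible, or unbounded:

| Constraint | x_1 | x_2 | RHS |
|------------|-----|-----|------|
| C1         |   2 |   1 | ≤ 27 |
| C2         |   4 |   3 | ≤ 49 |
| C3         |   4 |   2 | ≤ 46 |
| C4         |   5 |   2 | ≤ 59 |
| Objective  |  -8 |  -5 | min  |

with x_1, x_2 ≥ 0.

Feasible with a bounded optimal solution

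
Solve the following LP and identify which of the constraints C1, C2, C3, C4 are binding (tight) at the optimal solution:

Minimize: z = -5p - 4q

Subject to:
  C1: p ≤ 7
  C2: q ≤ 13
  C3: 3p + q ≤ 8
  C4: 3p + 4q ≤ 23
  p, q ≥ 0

At p = 1, q = 5, compute slack b - a·x for each constraint:
  C1: 7 − 1 = 6  (slack)
  C2: 13 − 5 = 8  (slack)
  C3: 8 − 8 = 0  (binding)
  C4: 23 − 23 = 0  (binding)

Optimal: p = 1, q = 5
Binding: C3, C4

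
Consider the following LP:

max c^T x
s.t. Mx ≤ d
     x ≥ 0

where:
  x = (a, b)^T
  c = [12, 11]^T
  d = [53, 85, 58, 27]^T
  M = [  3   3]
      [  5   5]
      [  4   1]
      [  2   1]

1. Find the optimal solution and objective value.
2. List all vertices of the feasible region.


1. a = 10, b = 7, z = 197
2. (0, 0), (13.5, 0), (10, 7), (0, 17)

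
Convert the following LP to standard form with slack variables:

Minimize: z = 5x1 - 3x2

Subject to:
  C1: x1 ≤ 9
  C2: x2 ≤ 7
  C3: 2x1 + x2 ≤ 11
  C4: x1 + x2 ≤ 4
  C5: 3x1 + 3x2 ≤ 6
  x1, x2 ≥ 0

min z = 5x1 - 3x2

s.t.
  x1 + s1 = 9
  x2 + s2 = 7
  2x1 + x2 + s3 = 11
  x1 + x2 + s4 = 4
  3x1 + 3x2 + s5 = 6
  x1, x2, s1, s2, s3, s4, s5 ≥ 0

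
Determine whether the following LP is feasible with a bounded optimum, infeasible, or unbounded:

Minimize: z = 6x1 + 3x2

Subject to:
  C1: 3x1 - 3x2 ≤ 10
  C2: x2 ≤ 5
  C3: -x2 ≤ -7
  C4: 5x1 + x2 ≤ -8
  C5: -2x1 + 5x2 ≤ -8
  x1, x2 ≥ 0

Infeasible (no feasible solution exists)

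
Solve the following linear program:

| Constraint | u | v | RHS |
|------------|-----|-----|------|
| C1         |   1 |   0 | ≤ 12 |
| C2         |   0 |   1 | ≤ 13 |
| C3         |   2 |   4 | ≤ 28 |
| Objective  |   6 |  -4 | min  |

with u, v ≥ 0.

Evaluate the objective at each vertex of the feasible region:
  z(0, 0) = 0
  z(12, 0) = 72
  z(12, 1) = 68
  z(0, 7) = -28  ←
The minimum is at u = 0, v = 7.

u = 0, v = 7, z = -28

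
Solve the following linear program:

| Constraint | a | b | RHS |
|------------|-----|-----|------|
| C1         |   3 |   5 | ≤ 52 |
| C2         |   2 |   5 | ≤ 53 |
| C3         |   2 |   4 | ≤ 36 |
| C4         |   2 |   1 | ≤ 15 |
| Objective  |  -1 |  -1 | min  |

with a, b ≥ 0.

Evaluate the objective at each vertex of the feasible region:
  z(0, 0) = 0
  z(7.5, 0) = -7.5
  z(4, 7) = -11  ←
  z(0, 9) = -9
The minimum is at a = 4, b = 7.

a = 4, b = 7, z = -11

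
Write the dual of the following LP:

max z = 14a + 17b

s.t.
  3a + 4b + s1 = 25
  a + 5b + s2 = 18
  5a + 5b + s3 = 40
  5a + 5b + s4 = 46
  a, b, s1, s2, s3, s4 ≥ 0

Primal max cᵀx s.t. Ax ≤ b, x ≥ 0  →  Dual min bᵀy s.t. Aᵀy ≥ c, y ≥ 0.

Minimize: z = 25y1 + 18y2 + 40y3 + 46y4

Subject to:
  3y1 + y2 + 5y3 + 5y4 ≥ 14
  4y1 + 5y2 + 5y3 + 5y4 ≥ 17
  y1, y2, y3, y4 ≥ 0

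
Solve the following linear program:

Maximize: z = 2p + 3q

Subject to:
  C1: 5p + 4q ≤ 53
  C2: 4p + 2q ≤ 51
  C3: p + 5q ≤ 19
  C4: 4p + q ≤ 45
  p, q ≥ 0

Evaluate the objective at each vertex of the feasible region:
  z(0, 0) = 0
  z(10.6, 0) = 21.2
  z(9, 2) = 24  ←
  z(0, 3.8) = 11.4
The maximum is at p = 9, q = 2.

p = 9, q = 2, z = 24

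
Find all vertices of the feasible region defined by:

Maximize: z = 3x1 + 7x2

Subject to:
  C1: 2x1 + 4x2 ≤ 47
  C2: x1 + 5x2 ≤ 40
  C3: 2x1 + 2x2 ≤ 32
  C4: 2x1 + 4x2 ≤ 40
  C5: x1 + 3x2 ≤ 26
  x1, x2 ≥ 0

(0, 0), (16, 0), (12, 4), (8, 6), (5, 7), (0, 8)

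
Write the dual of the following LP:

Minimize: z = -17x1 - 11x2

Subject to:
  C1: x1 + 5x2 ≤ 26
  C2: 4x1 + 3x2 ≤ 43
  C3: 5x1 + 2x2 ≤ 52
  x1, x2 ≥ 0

Primal min cᵀx s.t. Ax ≤ b, x ≥ 0  →  Dual max −bᵀy s.t. Aᵀy ≥ −c, y ≥ 0.

Maximize: z = -26y1 - 43y2 - 52y3

Subject to:
  y1 + 4y2 + 5y3 ≥ 17
  5y1 + 3y2 + 2y3 ≥ 11
  y1, y2, y3 ≥ 0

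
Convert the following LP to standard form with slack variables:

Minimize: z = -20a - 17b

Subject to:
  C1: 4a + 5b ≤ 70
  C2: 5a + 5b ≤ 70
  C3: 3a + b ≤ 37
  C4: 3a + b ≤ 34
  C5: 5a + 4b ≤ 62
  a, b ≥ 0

min z = -20a - 17b

s.t.
  4a + 5b + s1 = 70
  5a + 5b + s2 = 70
  3a + b + s3 = 37
  3a + b + s4 = 34
  5a + 4b + s5 = 62
  a, b, s1, s2, s3, s4, s5 ≥ 0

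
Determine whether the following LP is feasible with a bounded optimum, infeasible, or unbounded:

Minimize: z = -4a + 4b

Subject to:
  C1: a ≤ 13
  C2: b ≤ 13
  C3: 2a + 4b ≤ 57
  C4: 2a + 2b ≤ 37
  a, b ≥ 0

Feasible with a bounded optimal solution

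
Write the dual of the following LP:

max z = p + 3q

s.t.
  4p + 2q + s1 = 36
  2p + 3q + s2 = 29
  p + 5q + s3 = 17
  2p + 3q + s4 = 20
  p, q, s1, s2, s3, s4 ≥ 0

Primal max cᵀx s.t. Ax ≤ b, x ≥ 0  →  Dual min bᵀy s.t. Aᵀy ≥ c, y ≥ 0.

Minimize: z = 36y1 + 29y2 + 17y3 + 20y4

Subject to:
  4y1 + 2y2 + y3 + 2y4 ≥ 1
  2y1 + 3y2 + 5y3 + 3y4 ≥ 3
  y1, y2, y3, y4 ≥ 0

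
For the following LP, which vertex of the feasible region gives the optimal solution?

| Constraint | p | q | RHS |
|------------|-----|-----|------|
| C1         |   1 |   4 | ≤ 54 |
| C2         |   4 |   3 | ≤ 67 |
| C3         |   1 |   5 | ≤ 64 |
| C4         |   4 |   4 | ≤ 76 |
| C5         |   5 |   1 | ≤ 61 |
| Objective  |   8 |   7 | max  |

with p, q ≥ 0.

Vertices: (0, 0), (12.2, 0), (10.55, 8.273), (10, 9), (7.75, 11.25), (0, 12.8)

Evaluate the objective at each vertex of the feasible region:
  z(0, 0) = 0
  z(12.2, 0) = 97.6
  z(10.55, 8.273) = 142.3
  z(10, 9) = 143  ←
  z(7.75, 11.25) = 140.8
  z(0, 12.8) = 89.6
The maximum is at p = 10, q = 9.

(10, 9)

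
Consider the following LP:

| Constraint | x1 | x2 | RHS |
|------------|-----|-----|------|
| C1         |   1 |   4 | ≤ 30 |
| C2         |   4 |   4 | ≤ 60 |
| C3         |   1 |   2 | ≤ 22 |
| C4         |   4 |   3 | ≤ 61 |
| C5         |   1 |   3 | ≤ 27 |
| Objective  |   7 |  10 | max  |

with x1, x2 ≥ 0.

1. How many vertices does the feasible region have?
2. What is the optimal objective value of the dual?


1. 4
2. 120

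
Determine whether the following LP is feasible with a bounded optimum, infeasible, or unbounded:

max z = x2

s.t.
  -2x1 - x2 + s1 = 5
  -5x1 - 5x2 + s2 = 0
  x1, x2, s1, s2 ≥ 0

Unbounded (objective can increase without bound)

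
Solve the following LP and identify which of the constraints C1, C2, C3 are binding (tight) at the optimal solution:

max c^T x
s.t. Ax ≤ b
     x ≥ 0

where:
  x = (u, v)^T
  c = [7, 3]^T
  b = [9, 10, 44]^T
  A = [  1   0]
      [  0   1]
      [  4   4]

At u = 9, v = 2, compute slack b - a·x for each constraint:
  C1: 9 − 9 = 0  (binding)
  C2: 10 − 2 = 8  (slack)
  C3: 44 − 44 = 0  (binding)

Optimal: u = 9, v = 2
Binding: C1, C3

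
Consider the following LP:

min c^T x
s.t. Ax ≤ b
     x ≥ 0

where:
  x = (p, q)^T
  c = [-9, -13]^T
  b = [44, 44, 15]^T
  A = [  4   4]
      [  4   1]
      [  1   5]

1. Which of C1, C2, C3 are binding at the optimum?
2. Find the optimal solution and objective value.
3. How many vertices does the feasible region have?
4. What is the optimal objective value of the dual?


1. C1, C3
2. p = 10, q = 1, z = -103
3. 4
4. -103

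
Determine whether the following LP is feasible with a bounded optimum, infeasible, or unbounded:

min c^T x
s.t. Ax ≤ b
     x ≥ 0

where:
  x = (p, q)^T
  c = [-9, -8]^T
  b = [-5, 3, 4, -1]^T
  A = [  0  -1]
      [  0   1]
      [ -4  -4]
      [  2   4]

Infeasible (no feasible solution exists)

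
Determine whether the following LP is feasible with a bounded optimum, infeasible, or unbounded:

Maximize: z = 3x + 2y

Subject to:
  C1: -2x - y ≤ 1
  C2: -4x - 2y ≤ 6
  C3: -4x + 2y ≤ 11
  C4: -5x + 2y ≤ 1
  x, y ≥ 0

Unbounded (objective can increase without bound)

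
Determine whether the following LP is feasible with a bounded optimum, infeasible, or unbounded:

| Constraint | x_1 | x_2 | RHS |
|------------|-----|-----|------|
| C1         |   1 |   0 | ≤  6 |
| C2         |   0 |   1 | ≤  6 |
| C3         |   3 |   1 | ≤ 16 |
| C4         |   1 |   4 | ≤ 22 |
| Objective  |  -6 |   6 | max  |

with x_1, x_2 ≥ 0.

Feasible with a bounded optimal solution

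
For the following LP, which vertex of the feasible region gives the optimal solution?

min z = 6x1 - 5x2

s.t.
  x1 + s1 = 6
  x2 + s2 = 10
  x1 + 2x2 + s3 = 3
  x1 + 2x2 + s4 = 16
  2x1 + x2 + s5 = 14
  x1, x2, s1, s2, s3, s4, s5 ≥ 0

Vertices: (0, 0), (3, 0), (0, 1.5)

Evaluate the objective at each vertex of the feasible region:
  z(0, 0) = 0
  z(3, 0) = 18
  z(0, 1.5) = -7.5  ←
The minimum is at x1 = 0, x2 = 1.5.

(0, 1.5)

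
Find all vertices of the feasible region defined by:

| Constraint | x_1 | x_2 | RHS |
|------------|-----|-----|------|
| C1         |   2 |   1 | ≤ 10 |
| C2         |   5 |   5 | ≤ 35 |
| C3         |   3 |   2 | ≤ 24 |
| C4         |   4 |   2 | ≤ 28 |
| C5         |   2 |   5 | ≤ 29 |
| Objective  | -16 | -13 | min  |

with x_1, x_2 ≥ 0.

(0, 0), (5, 0), (3, 4), (2, 5), (0, 5.8)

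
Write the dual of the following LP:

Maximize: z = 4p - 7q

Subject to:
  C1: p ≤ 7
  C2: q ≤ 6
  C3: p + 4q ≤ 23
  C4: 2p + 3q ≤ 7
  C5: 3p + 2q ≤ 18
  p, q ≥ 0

Primal max cᵀx s.t. Ax ≤ b, x ≥ 0  →  Dual min bᵀy s.t. Aᵀy ≥ c, y ≥ 0.

Minimize: z = 7y1 + 6y2 + 23y3 + 7y4 + 18y5

Subject to:
  y1 + y3 + 2y4 + 3y5 ≥ 4
  y2 + 4y3 + 3y4 + 2y5 ≥ -7
  y1, y2, y3, y4, y5 ≥ 0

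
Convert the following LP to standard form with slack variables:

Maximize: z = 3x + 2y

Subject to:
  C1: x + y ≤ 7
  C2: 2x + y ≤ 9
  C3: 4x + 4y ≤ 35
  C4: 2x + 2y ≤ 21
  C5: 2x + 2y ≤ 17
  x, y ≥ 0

max z = 3x + 2y

s.t.
  x + y + s1 = 7
  2x + y + s2 = 9
  4x + 4y + s3 = 35
  2x + 2y + s4 = 21
  2x + 2y + s5 = 17
  x, y, s1, s2, s3, s4, s5 ≥ 0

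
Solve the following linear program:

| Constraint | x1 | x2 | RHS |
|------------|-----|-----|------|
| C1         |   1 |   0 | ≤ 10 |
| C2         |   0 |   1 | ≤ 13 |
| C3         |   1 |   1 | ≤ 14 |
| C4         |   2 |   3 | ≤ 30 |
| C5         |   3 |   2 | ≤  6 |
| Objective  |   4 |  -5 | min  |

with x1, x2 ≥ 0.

Evaluate the objective at each vertex of the feasible region:
  z(0, 0) = 0
  z(2, 0) = 8
  z(0, 3) = -15  ←
The minimum is at x1 = 0, x2 = 3.

x1 = 0, x2 = 3, z = -15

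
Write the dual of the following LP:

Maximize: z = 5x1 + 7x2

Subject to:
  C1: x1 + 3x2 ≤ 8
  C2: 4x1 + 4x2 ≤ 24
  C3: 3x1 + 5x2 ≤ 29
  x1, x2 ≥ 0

Primal max cᵀx s.t. Ax ≤ b, x ≥ 0  →  Dual min bᵀy s.t. Aᵀy ≥ c, y ≥ 0.

Minimize: z = 8y1 + 24y2 + 29y3

Subject to:
  y1 + 4y2 + 3y3 ≥ 5
  3y1 + 4y2 + 5y3 ≥ 7
  y1, y2, y3 ≥ 0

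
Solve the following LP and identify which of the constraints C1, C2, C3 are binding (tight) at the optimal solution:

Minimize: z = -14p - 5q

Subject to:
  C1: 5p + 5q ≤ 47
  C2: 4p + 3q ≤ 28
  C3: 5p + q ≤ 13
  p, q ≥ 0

At p = 1, q = 8, compute slack b - a·x for each constraint:
  C1: 47 − 45 = 2  (slack)
  C2: 28 − 28 = 0  (binding)
  C3: 13 − 13 = 0  (binding)

Optimal: p = 1, q = 8
Binding: C2, C3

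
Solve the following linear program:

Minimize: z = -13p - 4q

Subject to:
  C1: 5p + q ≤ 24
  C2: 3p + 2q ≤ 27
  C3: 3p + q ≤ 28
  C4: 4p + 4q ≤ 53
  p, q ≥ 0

Evaluate the objective at each vertex of the feasible region:
  z(0, 0) = 0
  z(4.8, 0) = -62.4
  z(3, 9) = -75  ←
  z(0.5, 12.75) = -57.5
  z(0, 13.25) = -53
The minimum is at p = 3, q = 9.

p = 3, q = 9, z = -75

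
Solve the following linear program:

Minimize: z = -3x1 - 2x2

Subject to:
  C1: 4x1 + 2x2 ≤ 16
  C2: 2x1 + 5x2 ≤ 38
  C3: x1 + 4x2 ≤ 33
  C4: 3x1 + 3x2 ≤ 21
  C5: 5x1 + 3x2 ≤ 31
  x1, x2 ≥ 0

Evaluate the objective at each vertex of the feasible region:
  z(0, 0) = 0
  z(4, 0) = -12
  z(1, 6) = -15  ←
  z(0, 7) = -14
The minimum is at x1 = 1, x2 = 6.

x1 = 1, x2 = 6, z = -15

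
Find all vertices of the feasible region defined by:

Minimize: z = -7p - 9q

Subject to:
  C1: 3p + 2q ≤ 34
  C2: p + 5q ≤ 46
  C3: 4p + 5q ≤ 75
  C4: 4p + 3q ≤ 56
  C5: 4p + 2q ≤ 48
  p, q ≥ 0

(0, 0), (11.33, 0), (6, 8), (0, 9.2)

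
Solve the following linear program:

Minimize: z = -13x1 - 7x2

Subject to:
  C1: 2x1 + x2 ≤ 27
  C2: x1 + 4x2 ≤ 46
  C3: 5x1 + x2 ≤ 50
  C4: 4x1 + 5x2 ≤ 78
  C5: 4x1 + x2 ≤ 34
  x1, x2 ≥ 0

Evaluate the objective at each vertex of the feasible region:
  z(0, 0) = 0
  z(8.5, 0) = -110.5
  z(6, 10) = -148  ←
  z(0, 11.5) = -80.5
The minimum is at x1 = 6, x2 = 10.

x1 = 6, x2 = 10, z = -148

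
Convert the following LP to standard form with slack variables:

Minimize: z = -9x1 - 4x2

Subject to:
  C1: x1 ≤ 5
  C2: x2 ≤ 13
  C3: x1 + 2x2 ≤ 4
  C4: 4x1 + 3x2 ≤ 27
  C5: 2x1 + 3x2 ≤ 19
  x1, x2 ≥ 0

min z = -9x1 - 4x2

s.t.
  x1 + s1 = 5
  x2 + s2 = 13
  x1 + 2x2 + s3 = 4
  4x1 + 3x2 + s4 = 27
  2x1 + 3x2 + s5 = 19
  x1, x2, s1, s2, s3, s4, s5 ≥ 0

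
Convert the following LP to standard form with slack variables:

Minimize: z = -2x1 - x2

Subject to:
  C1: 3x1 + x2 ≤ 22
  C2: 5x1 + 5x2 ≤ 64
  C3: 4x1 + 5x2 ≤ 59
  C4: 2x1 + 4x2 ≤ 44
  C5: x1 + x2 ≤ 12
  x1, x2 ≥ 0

min z = -2x1 - x2

s.t.
  3x1 + x2 + s1 = 22
  5x1 + 5x2 + s2 = 64
  4x1 + 5x2 + s3 = 59
  2x1 + 4x2 + s4 = 44
  x1 + x2 + s5 = 12
  x1, x2, s1, s2, s3, s4, s5 ≥ 0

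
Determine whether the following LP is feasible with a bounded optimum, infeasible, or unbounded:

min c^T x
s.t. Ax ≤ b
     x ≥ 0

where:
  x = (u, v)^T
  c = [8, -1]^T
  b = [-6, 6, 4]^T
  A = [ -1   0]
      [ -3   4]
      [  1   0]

Infeasible (no feasible solution exists)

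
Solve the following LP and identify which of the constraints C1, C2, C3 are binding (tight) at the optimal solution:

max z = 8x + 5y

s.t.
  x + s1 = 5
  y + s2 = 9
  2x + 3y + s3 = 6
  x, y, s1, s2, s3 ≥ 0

At x = 3, y = 0, compute slack b - a·x for each constraint:
  C1: 5 − 3 = 2  (slack)
  C2: 9 − 0 = 9  (slack)
  C3: 6 − 6 = 0  (binding)

Optimal: x = 3, y = 0
Binding: C3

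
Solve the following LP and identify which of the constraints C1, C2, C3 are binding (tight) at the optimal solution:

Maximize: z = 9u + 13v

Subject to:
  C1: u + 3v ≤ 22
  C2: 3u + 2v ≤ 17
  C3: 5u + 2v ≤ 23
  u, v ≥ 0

At u = 1, v = 7, compute slack b - a·x for each constraint:
  C1: 22 − 22 = 0  (binding)
  C2: 17 − 17 = 0  (binding)
  C3: 23 − 19 = 4  (slack)

Optimal: u = 1, v = 7
Binding: C1, C2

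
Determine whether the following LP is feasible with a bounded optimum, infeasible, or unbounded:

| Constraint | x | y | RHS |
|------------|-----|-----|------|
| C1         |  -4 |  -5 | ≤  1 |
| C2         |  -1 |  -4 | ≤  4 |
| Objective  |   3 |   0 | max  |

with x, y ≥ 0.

Unbounded (objective can increase without bound)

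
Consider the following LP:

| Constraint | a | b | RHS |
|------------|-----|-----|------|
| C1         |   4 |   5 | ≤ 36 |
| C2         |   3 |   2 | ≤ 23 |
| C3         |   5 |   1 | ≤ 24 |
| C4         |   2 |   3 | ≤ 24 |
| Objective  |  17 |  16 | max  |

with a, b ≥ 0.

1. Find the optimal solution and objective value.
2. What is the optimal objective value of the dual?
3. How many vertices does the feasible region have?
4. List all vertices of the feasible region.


1. a = 4, b = 4, z = 132
2. 132
3. 4
4. (0, 0), (4.8, 0), (4, 4), (0, 7.2)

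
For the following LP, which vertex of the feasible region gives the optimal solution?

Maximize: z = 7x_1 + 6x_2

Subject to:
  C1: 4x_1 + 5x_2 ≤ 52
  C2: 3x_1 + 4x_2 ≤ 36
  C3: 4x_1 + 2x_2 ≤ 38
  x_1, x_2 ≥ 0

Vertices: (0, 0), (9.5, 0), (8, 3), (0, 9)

Evaluate the objective at each vertex of the feasible region:
  z(0, 0) = 0
  z(9.5, 0) = 66.5
  z(8, 3) = 74  ←
  z(0, 9) = 54
The maximum is at x_1 = 8, x_2 = 3.

(8, 3)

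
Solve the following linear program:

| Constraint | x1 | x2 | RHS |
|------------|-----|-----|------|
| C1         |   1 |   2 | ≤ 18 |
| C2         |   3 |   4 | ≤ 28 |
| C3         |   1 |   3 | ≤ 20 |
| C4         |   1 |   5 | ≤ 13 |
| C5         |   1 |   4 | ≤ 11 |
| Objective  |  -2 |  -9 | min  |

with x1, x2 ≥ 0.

Evaluate the objective at each vertex of the feasible region:
  z(0, 0) = 0
  z(9.333, 0) = -18.67
  z(8.5, 0.625) = -22.62
  z(3, 2) = -24  ←
  z(0, 2.6) = -23.4
The minimum is at x1 = 3, x2 = 2.

x1 = 3, x2 = 2, z = -24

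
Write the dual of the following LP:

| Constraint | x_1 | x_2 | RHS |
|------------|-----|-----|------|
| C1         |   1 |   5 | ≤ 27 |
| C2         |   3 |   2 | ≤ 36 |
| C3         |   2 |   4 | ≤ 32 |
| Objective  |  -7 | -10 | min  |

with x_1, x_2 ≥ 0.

Primal min cᵀx s.t. Ax ≤ b, x ≥ 0  →  Dual max −bᵀy s.t. Aᵀy ≥ −c, y ≥ 0.

Maximize: z = -27y1 - 36y2 - 32y3

Subject to:
  y1 + 3y2 + 2y3 ≥ 7
  5y1 + 2y2 + 4y3 ≥ 10
  y1, y2, y3 ≥ 0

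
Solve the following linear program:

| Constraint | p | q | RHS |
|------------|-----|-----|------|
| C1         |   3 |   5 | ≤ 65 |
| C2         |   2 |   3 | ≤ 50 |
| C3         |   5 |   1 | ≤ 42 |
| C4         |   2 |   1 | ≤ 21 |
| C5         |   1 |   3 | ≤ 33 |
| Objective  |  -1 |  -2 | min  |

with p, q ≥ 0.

Evaluate the objective at each vertex of the feasible region:
  z(0, 0) = 0
  z(8.4, 0) = -8.4
  z(7, 7) = -21
  z(6, 9) = -24  ←
  z(0, 11) = -22
The minimum is at p = 6, q = 9.

p = 6, q = 9, z = -24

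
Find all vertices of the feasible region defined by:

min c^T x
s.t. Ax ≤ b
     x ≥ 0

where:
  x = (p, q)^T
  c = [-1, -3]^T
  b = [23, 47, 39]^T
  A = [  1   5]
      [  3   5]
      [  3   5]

(0, 0), (13, 0), (8, 3), (0, 4.6)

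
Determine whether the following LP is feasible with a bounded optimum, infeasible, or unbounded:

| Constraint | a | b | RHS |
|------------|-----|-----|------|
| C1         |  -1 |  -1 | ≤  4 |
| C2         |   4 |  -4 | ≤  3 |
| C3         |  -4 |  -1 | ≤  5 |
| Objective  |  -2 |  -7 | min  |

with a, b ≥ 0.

Unbounded (objective can decrease without bound)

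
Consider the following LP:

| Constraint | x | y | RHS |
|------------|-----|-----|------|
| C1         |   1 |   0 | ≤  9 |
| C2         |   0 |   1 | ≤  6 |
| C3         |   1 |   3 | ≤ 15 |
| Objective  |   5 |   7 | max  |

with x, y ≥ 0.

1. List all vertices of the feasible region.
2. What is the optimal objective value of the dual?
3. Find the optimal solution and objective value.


1. (0, 0), (9, 0), (9, 2), (0, 5)
2. 59
3. x = 9, y = 2, z = 59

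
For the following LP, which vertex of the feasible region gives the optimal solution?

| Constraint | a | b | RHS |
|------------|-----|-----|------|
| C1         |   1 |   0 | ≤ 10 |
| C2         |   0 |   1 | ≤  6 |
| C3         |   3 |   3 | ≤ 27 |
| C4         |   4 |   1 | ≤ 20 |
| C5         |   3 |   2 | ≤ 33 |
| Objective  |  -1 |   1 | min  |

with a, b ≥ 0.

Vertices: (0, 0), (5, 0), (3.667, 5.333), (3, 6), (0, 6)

Evaluate the objective at each vertex of the feasible region:
  z(0, 0) = 0
  z(5, 0) = -5  ←
  z(3.667, 5.333) = 1.667
  z(3, 6) = 3
  z(0, 6) = 6
The minimum is at a = 5, b = 0.

(5, 0)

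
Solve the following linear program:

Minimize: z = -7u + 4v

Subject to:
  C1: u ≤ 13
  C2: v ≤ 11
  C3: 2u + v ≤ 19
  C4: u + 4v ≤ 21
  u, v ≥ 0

Evaluate the objective at each vertex of the feasible region:
  z(0, 0) = 0
  z(9.5, 0) = -66.5  ←
  z(7.857, 3.286) = -41.86
  z(0, 5.25) = 21
The minimum is at u = 9.5, v = 0.

u = 9.5, v = 0, z = -66.5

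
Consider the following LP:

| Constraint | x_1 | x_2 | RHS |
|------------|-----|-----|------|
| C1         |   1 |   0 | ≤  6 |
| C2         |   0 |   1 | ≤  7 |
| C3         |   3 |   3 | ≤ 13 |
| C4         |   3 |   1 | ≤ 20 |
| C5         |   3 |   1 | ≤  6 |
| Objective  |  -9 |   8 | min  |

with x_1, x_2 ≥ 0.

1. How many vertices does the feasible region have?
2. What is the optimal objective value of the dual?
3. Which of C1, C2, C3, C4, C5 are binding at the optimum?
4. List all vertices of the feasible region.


1. 4
2. -18
3. C5
4. (0, 0), (2, 0), (0.8333, 3.5), (0, 4.333)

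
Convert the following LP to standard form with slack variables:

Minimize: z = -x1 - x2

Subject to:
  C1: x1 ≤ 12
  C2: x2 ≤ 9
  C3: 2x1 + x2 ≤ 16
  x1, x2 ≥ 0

min z = -x1 - x2

s.t.
  x1 + s1 = 12
  x2 + s2 = 9
  2x1 + x2 + s3 = 16
  x1, x2, s1, s2, s3 ≥ 0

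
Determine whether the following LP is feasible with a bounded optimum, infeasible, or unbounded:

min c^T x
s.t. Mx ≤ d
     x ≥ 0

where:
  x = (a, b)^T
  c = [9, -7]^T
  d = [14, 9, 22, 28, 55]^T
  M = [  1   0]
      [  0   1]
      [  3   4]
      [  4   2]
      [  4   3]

Feasible with a bounded optimal solution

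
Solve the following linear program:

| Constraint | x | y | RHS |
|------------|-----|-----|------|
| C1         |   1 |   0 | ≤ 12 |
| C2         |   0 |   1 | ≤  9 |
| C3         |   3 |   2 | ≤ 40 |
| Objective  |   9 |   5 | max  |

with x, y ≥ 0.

Evaluate the objective at each vertex of the feasible region:
  z(0, 0) = 0
  z(12, 0) = 108
  z(12, 2) = 118  ←
  z(7.333, 9) = 111
  z(0, 9) = 45
The maximum is at x = 12, y = 2.

x = 12, y = 2, z = 118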